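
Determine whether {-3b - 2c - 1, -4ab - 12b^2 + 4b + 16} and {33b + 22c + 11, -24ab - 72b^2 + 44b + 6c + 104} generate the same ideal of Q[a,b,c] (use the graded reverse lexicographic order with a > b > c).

Equality of ideals is decidable: compute both reduced Gröbner bases (unique for the ordering) and check whether they agree.
Buchberger on the first generating set:
f_1 = -3b - 2c - 1, LT = b.
f_2 = -4ab - 12b^2 + 4b + 16, LT = ab.

S(f_1,f_2): lcm = ab. S = -3b^2 + 2/3ac + 1/3a + b + 4.
  leading term b^2: subtract (b)·f_1 from -3b^2 + 2/3ac + 1/3a + b + 4 → 2/3ac + 2bc + 1/3a + 2b + 4
  leading term ac: no divisor's leading term divides it; move 2/3ac to the remainder.
  leading term bc: subtract (-2/3c)·f_1 from 2bc + 1/3a + 2b + 4 → -4/3c^2 + 1/3a + 2b - 2/3c + 4
  leading term c^2: no divisor's leading term divides it; move -4/3c^2 to the remainder.
  leading term a: no divisor's leading term divides it; move 1/3a to the remainder.
  leading term b: subtract (-2/3)·f_1 from 2b - 2/3c + 4 → -2c + 10/3
  leading term c: no divisor's leading term divides it; move -2c to the remainder.
  leading term 1: no divisor's leading term divides it; move 10/3 to the remainder.
  remainder 2/3ac - 4/3c^2 + 1/3a - 2c + 10/3 ≠ 0; add g_3 = 2/3ac - 4/3c^2 + 1/3a - 2c + 10/3 to the basis.

The other S-polynomials (S(f_1,g_3), S(f_2,g_3)) all reduce to 0 modulo the current basis, so we have a Gröbner basis.
Inter-reduce: drop elements whose leading term is divisible by another's, tail-reduce, and make monic.
Reduced Gröbner basis: {ac - 2c^2 + 1/2a - 3c + 5, b + 2/3c + 1/3}.

Buchberger on the second generating set:
h_1 = 33b + 22c + 11, LT = b.
h_2 = -24ab - 72b^2 + 44b + 6c + 104, LT = ab.

S(h_1,h_2): lcm = ab. S = -3b^2 + 2/3ac + 1/3a + 11/6b + 1/4c + 13/3.
  leading term b^2: subtract (-1/11b)·h_1 from -3b^2 + 2/3ac + 1/3a + 11/6b + 1/4c + 13/3 → 2/3ac + 2bc + 1/3a + 17/6b + 1/4c + 13/3
  leading term ac: no divisor's leading term divides it; move 2/3ac to the remainder.
  leading term bc: subtract (2/33c)·h_1 from 2bc + 1/3a + 17/6b + 1/4c + 13/3 → -4/3c^2 + 1/3a + 17/6b - 5/12c + 13/3
  leading term c^2: no divisor's leading term divides it; move -4/3c^2 to the remainder.
  leading term a: no divisor's leading term divides it; move 1/3a to the remainder.
  leading term b: subtract (17/198)·h_1 from 17/6b - 5/12c + 13/3 → -83/36c + 61/18
  leading term c: no divisor's leading term divides it; move -83/36c to the remainder.
  leading term 1: no divisor's leading term divides it; move 61/18 to the remainder.
  remainder 2/3ac - 4/3c^2 + 1/3a - 83/36c + 61/18 ≠ 0; add k_3 = 2/3ac - 4/3c^2 + 1/3a - 83/36c + 61/18 to the basis.

The other S-polynomials (S(h_1,k_3), S(h_2,k_3)) all reduce to 0 modulo the current basis, so we have a Gröbner basis.
Inter-reduce: drop elements whose leading term is divisible by another's, tail-reduce, and make monic.
Reduced Gröbner basis: {ac - 2c^2 + 1/2a - 83/24c + 61/12, b + 2/3c + 1/3}.

These differ, so the ideals are not equal.

No, the ideals differ.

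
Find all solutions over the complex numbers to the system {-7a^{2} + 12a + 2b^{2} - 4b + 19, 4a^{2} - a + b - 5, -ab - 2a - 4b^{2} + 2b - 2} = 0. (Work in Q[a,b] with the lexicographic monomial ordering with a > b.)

Compute a lex Gröbner basis by Buchberger's algorithm.
f_1 = -7a^{2} + 12a + 2b^{2} - 4b + 19, LT = a^{2}.
f_2 = 4a^{2} - a + b - 5, LT = a^{2}.
f_3 = -ab - 2a - 4b^{2} + 2b - 2, LT = ab.

S(f_1,f_2): lcm = a^{2}. S = -\tfrac{41}{28}a - \tfrac{2}{7}b^{2} + \tfrac{9}{28}b - \tfrac{41}{28}.
  reduce S modulo (f_1, f_2, f_3):
  remainder -\tfrac{41}{28}a - \tfrac{2}{7}b^{2} + \tfrac{9}{28}b - \tfrac{41}{28} ≠ 0; add h_4 = -\tfrac{41}{28}a - \tfrac{2}{7}b^{2} + \tfrac{9}{28}b - \tfrac{41}{28} to the basis.

S(f_1,f_3): lcm = a^{2}b. S = -2a^{2} - 4ab^{2} + \tfrac{2}{7}ab - 2a - \tfrac{2}{7}b^{3} + \tfrac{4}{7}b^{2} - \tfrac{19}{7}b.
  reduce S modulo (f_1, f_2, f_3, h_4):
  remainder \tfrac{110}{7}b^{3} - \tfrac{10576}{287}b^{2} + \tfrac{745}{41}b ≠ 0; add h_5 = \tfrac{110}{7}b^{3} - \tfrac{10576}{287}b^{2} + \tfrac{745}{41}b to the basis.

S(f_2,f_3): lcm = a^{2}b. S = -2a^{2} - 4ab^{2} + \tfrac{7}{4}ab - 2a + \tfrac{1}{4}b^{2} - \tfrac{5}{4}b.
  reduce S modulo (f_1, f_2, f_3, h_4, h_5):
  remainder -\tfrac{44533}{9020}b^{2} + \tfrac{6169}{1804}b ≠ 0; add h_6 = -\tfrac{44533}{9020}b^{2} + \tfrac{6169}{1804}b to the basis.

S(f_1,h_4): lcm = a^{2}. S = -\tfrac{8}{41}ab^{2} + \tfrac{9}{41}ab - \tfrac{19}{7}a - \tfrac{2}{7}b^{2} + \tfrac{4}{7}b - \tfrac{19}{7}.
  reduce S modulo (f_1, f_2, f_3, h_4, h_5, h_6):
  remainder \tfrac{104025}{1825853}b ≠ 0; add h_7 = \tfrac{104025}{1825853}b to the basis.

The other S-polynomials (S(f_2,h_4), S(f_3,h_4), S(f_1,h_5), S(f_2,h_5), S(f_3,h_5), S(h_4,h_5), S(f_1,h_6), S(f_2,h_6), S(f_3,h_6), S(h_4,h_6), S(h_5,h_6), S(f_1,h_7), S(f_2,h_7), S(f_3,h_7), S(h_4,h_7), S(h_5,h_7), S(h_6,h_7)) all reduce to 0 modulo the current basis, so we have a Gröbner basis.
Inter-reduce: drop elements whose leading term is divisible by another's, tail-reduce, and make monic.
Reduced Gröbner basis: {a + 1, b}.

Elimination: the polynomial b lies in the elimination ideal for b, so b ∈ {0}. For each such b, the remaining basis elements (now univariate) give the rest of the solution.
  b = 0: the earlier basis element becomes a + 1 = 0, giving a = -1 — point (-1, 0).

{(-1, 0)}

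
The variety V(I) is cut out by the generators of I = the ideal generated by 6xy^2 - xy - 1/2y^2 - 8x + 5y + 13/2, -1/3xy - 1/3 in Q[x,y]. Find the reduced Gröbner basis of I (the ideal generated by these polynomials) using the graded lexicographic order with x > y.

G = {x^2 - 15/16x - 1/16y - 1/8, xy + 1, y^2 + 16x + 2y - 15}

Buchberger's algorithm terminates because the ascending chain of leading-term ideals stabilizes.

f_1 = 6xy^2 - xy - 1/2y^2 - 8x + 5y + 13/2, LT = xy^2.
f_2 = -1/3xy - 1/3, LT = xy.

S(f_1,f_2): lcm = xy^2. S = -1/6xy - 1/12y^2 - 4/3x - 1/6y + 13/12.
  leading term xy: subtract (1/2)·f_2 from -1/6xy - 1/12y^2 - 4/3x - 1/6y + 13/12 → -1/12y^2 - 4/3x - 1/6y + 5/4
  leading term y^2: no divisor's leading term divides it; move -1/12y^2 to the remainder.
  leading term x: no divisor's leading term divides it; move -4/3x to the remainder.
  leading term y: no divisor's leading term divides it; move -1/6y to the remainder.
  leading term 1: no divisor's leading term divides it; move 5/4 to the remainder.
  remainder -1/12y^2 - 4/3x - 1/6y + 5/4 ≠ 0; add g_3 = -1/12y^2 - 4/3x - 1/6y + 5/4 to the basis.

S(f_1,g_3): lcm = xy^2. S = -16x^2 - 13/6xy - 1/12y^2 + 41/3x + 5/6y + 13/12.
  leading term x^2: no divisor's leading term divides it; move -16x^2 to the remainder.
  leading term xy: subtract (13/2)·f_2 from -13/6xy - 1/12y^2 + 41/3x + 5/6y + 13/12 → -1/12y^2 + 41/3x + 5/6y + 13/4
  leading term y^2: subtract (1)·g_3 from -1/12y^2 + 41/3x + 5/6y + 13/4 → 15x + y + 2
  leading term x: no divisor's leading term divides it; move 15x to the remainder.
  leading term y: no divisor's leading term divides it; move y to the remainder.
  leading term 1: no divisor's leading term divides it; move 2 to the remainder.
  remainder -16x^2 + 15x + y + 2 ≠ 0; add g_4 = -16x^2 + 15x + y + 2 to the basis.

The other S-polynomials (S(f_2,g_3), S(f_1,g_4), S(f_2,g_4), S(g_3,g_4)) all reduce to 0 modulo the current basis, so we have a Gröbner basis.
Inter-reduce: drop elements whose leading term is divisible by another's, tail-reduce, and make monic.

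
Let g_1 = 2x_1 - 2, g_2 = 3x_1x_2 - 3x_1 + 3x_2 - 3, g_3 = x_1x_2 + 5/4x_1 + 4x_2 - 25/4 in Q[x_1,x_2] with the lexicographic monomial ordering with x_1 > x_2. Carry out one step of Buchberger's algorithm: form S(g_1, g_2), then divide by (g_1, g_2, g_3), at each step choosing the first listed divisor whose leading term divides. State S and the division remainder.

S(g_1, g_2) = x_1 - 2x_2 + 1; remainder on division = -2x_2 + 2.

lcm(LM(g_1), LM(g_2)) = x_1x_2.
S = (lcm/LT(g_1))·g_1 − (lcm/LT(g_2))·g_2 = x_1 - 2x_2 + 1.
Reduce S modulo (g_1, g_2, g_3) in that order:
  leading term x_1: subtract (1/2)·g_1 from x_1 - 2x_2 + 1 → -2x_2 + 2
  leading term x_2: no divisor's leading term divides it; move -2x_2 to the remainder.
  leading term 1: no divisor's leading term divides it; move 2 to the remainder.
The remainder -2x_2 + 2 is nonzero, so it would be added as the next basis element.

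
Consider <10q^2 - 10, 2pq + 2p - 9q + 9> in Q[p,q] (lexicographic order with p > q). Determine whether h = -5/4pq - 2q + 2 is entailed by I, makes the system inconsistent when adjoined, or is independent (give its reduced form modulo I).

First compute the reduced Gröbner basis of I by Buchberger's algorithm.
f_1 = 10q^2 - 10, LT = q^2.
f_2 = 2pq + 2p - 9q + 9, LT = pq.

S(f_1,f_2): lcm = pq^2. S = -pq - p + 9/2q^2 - 9/2q.
  leading term pq: subtract (-1/2)·f_2 from -pq - p + 9/2q^2 - 9/2q → 9/2q^2 - 9q + 9/2
  leading term q^2: subtract (9/20)·f_1 from 9/2q^2 - 9q + 9/2 → -9q + 9
  leading term q: no divisor's leading term divides it; move -9q to the remainder.
  leading term 1: no divisor's leading term divides it; move 9 to the remainder.
  remainder -9q + 9 ≠ 0; add k_3 = -9q + 9 to the basis.

S(f_2,k_3): lcm = pq. S = 2p - 9/2q + 9/2.
  leading term p: no divisor's leading term divides it; move 2p to the remainder.
  leading term q: subtract (1/2)·k_3 from -9/2q + 9/2 → 0
  remainder 2p ≠ 0; add k_4 = 2p to the basis.

The other S-polynomials (S(f_1,k_3), S(f_1,k_4), S(f_2,k_4), S(k_3,k_4)) all reduce to 0 modulo the current basis, so we have a Gröbner basis.
Inter-reduce: drop elements whose leading term is divisible by another's, tail-reduce, and make monic.
Reduced Gröbner basis: {p, q - 1}.
Label its elements g_1 = p, g_2 = q - 1.

Reduce h = -5/4pq - 2q + 2 modulo G:
  leading term pq: subtract (-5/4q)·g_1 from -5/4pq - 2q + 2 → -2q + 2
  leading term q: subtract (-2)·g_2 from -2q + 2 → 0
  normal form = 0.
Since the normal form is 0, h ∈ I.

-5/4pq - 2q + 2 lies in I (it reduces to 0).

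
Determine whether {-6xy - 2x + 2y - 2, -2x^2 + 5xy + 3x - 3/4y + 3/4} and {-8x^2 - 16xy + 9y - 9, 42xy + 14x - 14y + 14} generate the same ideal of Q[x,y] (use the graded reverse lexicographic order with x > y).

Two ideals are equal iff their reduced Gröbner bases coincide (the reduced basis is unique for a fixed ordering).
Buchberger on the first generating set:
f_1 = -6xy - 2x + 2y - 2, LT = xy.
f_2 = -2x^2 + 5xy + 3x - 3/4y + 3/4, LT = x^2.

S(f_1,f_2): lcm = x^2y. S = 5/2xy^2 + 1/3x^2 + 7/6xy - 3/8y^2 + 1/3x + 3/8y.
  reduce S modulo (f_1, f_2):
  remainder 11/24y^2 + 4/9x - 7/36y - 19/72 ≠ 0; add g_3 = 11/24y^2 + 4/9x - 7/36y - 19/72 to the basis.

The other S-polynomials (S(f_1,g_3), S(f_2,g_3)) all reduce to 0 modulo the current basis, so we have a Gröbner basis.
Inter-reduce: drop elements whose leading term is divisible by another's, tail-reduce, and make monic.
Reduced Gröbner basis: {x^2 - 2/3x - 11/24y + 11/24, xy + 1/3x - 1/3y + 1/3, y^2 + 32/33x - 14/33y - 19/33}.

Buchberger on the second generating set:
h_1 = -8x^2 - 16xy + 9y - 9, LT = x^2.
h_2 = 42xy + 14x - 14y + 14, LT = xy.

S(h_1,h_2): lcm = x^2y. S = 2xy^2 - 1/3x^2 + 1/3xy - 9/8y^2 - 1/3x + 9/8y.
  reduce S modulo (h_1, h_2):
  remainder -11/24y^2 - 4/9x + 7/36y + 19/72 ≠ 0; add k_3 = -11/24y^2 - 4/9x + 7/36y + 19/72 to the basis.

The other S-polynomials (S(h_1,k_3), S(h_2,k_3)) all reduce to 0 modulo the current basis, so we have a Gröbner basis.
Inter-reduce: drop elements whose leading term is divisible by another's, tail-reduce, and make monic.
Reduced Gröbner basis: {x^2 - 2/3x - 11/24y + 11/24, xy + 1/3x - 1/3y + 1/3, y^2 + 32/33x - 14/33y - 19/33}.

These coincide, so the ideals are equal.
The choice of monomial ordering does not affect the verdict — as long as both bases are computed under the same ordering, their equality decides ideal equality.

Yes, the ideals are equal.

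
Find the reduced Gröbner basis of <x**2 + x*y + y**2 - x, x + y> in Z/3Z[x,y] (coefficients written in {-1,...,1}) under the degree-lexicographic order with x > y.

This is the nonlinear analogue of row-reducing a linear system.

f_1 = x**2 + x*y + y**2 - x, LT = x**2.
f_2 = x + y, LT = x.

S(f_1,f_2): lcm = x**2. S = y**2 - x.
  leading term y**2: no divisor's leading term divides it; move y**2 to the remainder.
  leading term x: subtract (-1)·f_2 from -x → y
  leading term y: no divisor's leading term divides it; move y to the remainder.
  remainder y**2 + y ≠ 0; add g_3 = y**2 + y to the basis.

The other S-polynomials (S(f_1,g_3), S(f_2,g_3)) all reduce to 0 modulo the current basis, so we have a Gröbner basis.
Inter-reduce: drop elements whose leading term is divisible by another's, tail-reduce, and make monic.

G = {y**2 + y, x + y}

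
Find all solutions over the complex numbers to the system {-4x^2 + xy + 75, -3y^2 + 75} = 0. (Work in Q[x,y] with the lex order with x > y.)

Compute a lex Gröbner basis by Buchberger's algorithm.
f_1 = -4x^2 + xy + 75, LT = x^2.
f_2 = -3y^2 + 75, LT = y^2.

The S-polynomials (S(f_1,f_2)) all reduce to 0 modulo the current basis, so we have a Gröbner basis.
Inter-reduce: drop elements whose leading term is divisible by another's, tail-reduce, and make monic.
Reduced Gröbner basis: {x^2 - 1/4xy - 75/4, y^2 - 25}.

Since the basis is lex-ordered, y^2 - 25 is univariate in y. Its roots are {-5, 5}. Back-substituting each root into the other basis elements fixes the other coordinates.
  y = -5: the earlier basis element becomes x^2 + 5/4x - 75/4 = 0, giving x = -5, 15/4 — points (-5, -5), (15/4, -5).
  y = 5: the earlier basis element becomes x^2 - 5/4x - 75/4 = 0, giving x = -15/4, 5 — points (-15/4, 5), (5, 5).
This is the nonlinear analogue of row-reducing a linear system.

{(-5, -5), (15/4, -5), (-15/4, 5), (5, 5)}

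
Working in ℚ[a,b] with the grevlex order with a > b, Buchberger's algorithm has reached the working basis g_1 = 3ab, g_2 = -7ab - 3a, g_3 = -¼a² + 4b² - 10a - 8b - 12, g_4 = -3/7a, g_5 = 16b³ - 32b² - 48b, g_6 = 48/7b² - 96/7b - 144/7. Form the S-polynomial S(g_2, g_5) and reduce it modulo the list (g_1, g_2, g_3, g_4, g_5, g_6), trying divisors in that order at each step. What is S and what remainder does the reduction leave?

lcm(LM(g_2), LM(g_5)) = ab³.
S = (lcm/LT(g_2))·g_2 − (lcm/LT(g_5))·g_5 = 17/7ab² + 3ab.
Reduce S modulo (g_1, g_2, g_3, g_4, g_5, g_6) in that order:
  leading term ab²: subtract (17/21b)·g_1 from 17/7ab² + 3ab → 3ab
  leading term ab: subtract (1)·g_1 from 3ab → 0
The remainder is 0, so this S-polynomial contributes no new basis element.
An S-polynomial is built so that the two leading terms cancel; whether anything survives reduction is exactly the Gröbner-basis criterion.

S(g_2, g_5) = 17/7ab² + 3ab; remainder on division = 0.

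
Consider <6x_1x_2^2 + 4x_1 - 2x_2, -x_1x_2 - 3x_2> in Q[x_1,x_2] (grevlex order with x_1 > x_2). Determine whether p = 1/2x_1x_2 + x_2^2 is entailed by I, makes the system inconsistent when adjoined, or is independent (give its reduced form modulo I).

1/2x_1x_2 + x_2^2 is independent of I; its normal form modulo I is 2/9x_1 - 29/18x_2.

First compute the reduced Gröbner basis of I by Buchberger's algorithm.
f_1 = 6x_1x_2^2 + 4x_1 - 2x_2, LT = x_1x_2^2.
f_2 = -x_1x_2 - 3x_2, LT = x_1x_2.

S(f_1,f_2): lcm = x_1x_2^2. S = -3x_2^2 + 2/3x_1 - 1/3x_2.
  reduce S modulo (f_1, f_2):
  remainder -3x_2^2 + 2/3x_1 - 1/3x_2 ≠ 0; add h_3 = -3x_2^2 + 2/3x_1 - 1/3x_2 to the basis.

S(f_1,h_3): lcm = x_1x_2^2. S = 2/9x_1^2 - 1/9x_1x_2 + 2/3x_1 - 1/3x_2.
  reduce S modulo (f_1, f_2, h_3):
  remainder 2/9x_1^2 + 2/3x_1 ≠ 0; add h_4 = 2/9x_1^2 + 2/3x_1 to the basis.

The other S-polynomials (S(f_2,h_3), S(f_1,h_4), S(f_2,h_4), S(h_3,h_4)) all reduce to 0 modulo the current basis, so we have a Gröbner basis.
Inter-reduce: drop elements whose leading term is divisible by another's, tail-reduce, and make monic.
Reduced Gröbner basis: {x_1^2 + 3x_1, x_1x_2 + 3x_2, x_2^2 - 2/9x_1 + 1/9x_2}.
Label its elements g_1 = x_1^2 + 3x_1, g_2 = x_1x_2 + 3x_2, g_3 = x_2^2 - 2/9x_1 + 1/9x_2.

Reduce p = 1/2x_1x_2 + x_2^2 modulo G:
  leading term x_1x_2: subtract (1/2)·g_2 from 1/2x_1x_2 + x_2^2 → x_2^2 - 3/2x_2
  leading term x_2^2: subtract (1)·g_3 from x_2^2 - 3/2x_2 → 2/9x_1 - 29/18x_2
  leading term x_1: no divisor's leading term divides it; move 2/9x_1 to the remainder.
  leading term x_2: no divisor's leading term divides it; move -29/18x_2 to the remainder.
  normal form = 2/9x_1 - 29/18x_2.
The normal form is nonzero, so p ∉ I. Since p minus its normal form lies in I, I + (p) = I + (r) where r = 2/9x_1 - 29/18x_2; decide whether this ideal is the whole ring.
Run Buchberger on G together with r (pairs among the g_i already reduce to 0 since G is a Gröbner basis):
g_1 = x_1^2 + 3x_1, LT = x_1^2.
g_2 = x_1x_2 + 3x_2, LT = x_1x_2.
g_3 = x_2^2 - 2/9x_1 + 1/9x_2, LT = x_2^2.
r = 2/9x_1 - 29/18x_2, LT = x_1.

S(g_2,r): lcm = x_1x_2. S = 29/4x_2^2 + 3x_2.
  reduce S modulo (g_1, g_2, g_3, r):
  remainder 111/8x_2 ≠ 0; add m_5 = 111/8x_2 to the basis.

The other S-polynomials (S(g_1,g_2), S(g_1,g_3), S(g_1,r), S(g_2,g_3), S(g_3,r), S(g_1,m_5), S(g_2,m_5), S(g_3,m_5), S(r,m_5)) all reduce to 0 modulo the current basis, so we have a Gröbner basis.
Inter-reduce: drop elements whose leading term is divisible by another's, tail-reduce, and make monic.
Reduced Gröbner basis: {x_1, x_2}.
The reduced Gröbner basis of I + (p) is {x_1, x_2} ≠ {1}, a proper ideal, so the enlarged system stays consistent: p is independent of I, with normal form 2/9x_1 - 29/18x_2.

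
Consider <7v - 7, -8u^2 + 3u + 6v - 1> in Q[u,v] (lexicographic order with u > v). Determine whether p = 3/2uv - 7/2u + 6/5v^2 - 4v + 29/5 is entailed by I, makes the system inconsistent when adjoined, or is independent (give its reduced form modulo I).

First compute the reduced Gröbner basis of I by Buchberger's algorithm.
f_1 = 7v - 7, LT = v.
f_2 = -8u^2 + 3u + 6v - 1, LT = u^2.

The S-polynomials (S(f_1,f_2)) all reduce to 0 modulo the current basis, so we have a Gröbner basis.
Inter-reduce: drop elements whose leading term is divisible by another's, tail-reduce, and make monic.
Reduced Gröbner basis: {u^2 - 3/8u - 5/8, v - 1}.
Label its elements g_1 = u^2 - 3/8u - 5/8, g_2 = v - 1.

Reduce p = 3/2uv - 7/2u + 6/5v^2 - 4v + 29/5 modulo G:
  leading term uv: subtract (3/2u)·g_2 from 3/2uv - 7/2u + 6/5v^2 - 4v + 29/5 → -2u + 6/5v^2 - 4v + 29/5
  leading term u: no divisor's leading term divides it; move -2u to the remainder.
  leading term v^2: subtract (6/5v)·g_2 from 6/5v^2 - 4v + 29/5 → -14/5v + 29/5
  leading term v: subtract (-14/5)·g_2 from -14/5v + 29/5 → 3
  leading term 1: no divisor's leading term divides it; move 3 to the remainder.
  normal form = -2u + 3.
The normal form is nonzero, so p ∉ I. Since p minus its normal form lies in I, I + (p) = I + (r) where r = -2u + 3; decide whether this ideal is the whole ring.
Run Buchberger on G together with r (pairs among the g_i already reduce to 0 since G is a Gröbner basis):
g_1 = u^2 - 3/8u - 5/8, LT = u^2.
g_2 = v - 1, LT = v.
r = -2u + 3, LT = u.

S(g_1,r): lcm = u^2. S = 9/8u - 5/8.
  leading term u: subtract (-9/16)·r from 9/8u - 5/8 → 17/16
  leading term 1: no divisor's leading term divides it; move 17/16 to the remainder.
  remainder 17/16 ≠ 0; add m_4 = 17/16 to the basis.

The other S-polynomials (S(g_1,g_2), S(g_2,r), S(g_1,m_4), S(g_2,m_4), S(r,m_4)) all reduce to 0 modulo the current basis, so we have a Gröbner basis.
Inter-reduce: drop elements whose leading term is divisible by another's, tail-reduce, and make monic.
Reduced Gröbner basis: {1}.
The reduced Gröbner basis of I + (p) is {1}: the ideal is the whole ring, so the enlarged system has no common solution — adjoining p is inconsistent.

Adjoining 3/2uv - 7/2u + 6/5v^2 - 4v + 29/5 makes the ideal the whole ring: the system is inconsistent.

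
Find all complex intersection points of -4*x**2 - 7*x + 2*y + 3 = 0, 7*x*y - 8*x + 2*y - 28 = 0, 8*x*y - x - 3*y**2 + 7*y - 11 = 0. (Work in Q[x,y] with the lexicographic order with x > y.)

{(1, 4)}

Compute a lex Gröbner basis by Buchberger's algorithm.
f_1 = -4*x**2 - 7*x + 2*y + 3, LT = x**2.
f_2 = 7*x*y - 8*x + 2*y - 28, LT = x*y.
f_3 = 8*x*y - x - 3*y**2 + 7*y - 11, LT = x*y.

S(f_1,f_2): lcm = x**2*y. S = 8/7*x**2 + 41/28*x*y + 4*x - 1/2*y**2 - 3/4*y.
  reduce S modulo (f_1, f_2, f_3):
  remainder 180/49*x - 1/2*y**2 - 117/196*y + 47/7 ≠ 0; add h_4 = 180/49*x - 1/2*y**2 - 117/196*y + 47/7 to the basis.

S(f_1,f_3): lcm = x**2*y. S = 1/8*x**2 + 3/8*x*y**2 + 7/8*x*y + 11/8*x - 1/2*y**2 - 3/4*y.
  reduce S modulo (f_1, f_2, f_3, h_4):
  remainder -2213/8960*y**2 + 15591/17920*y + 2113/4480 ≠ 0; add h_5 = -2213/8960*y**2 + 15591/17920*y + 2113/4480 to the basis.

S(f_2,f_3): lcm = x*y. S = -57/56*x + 3/8*y**2 - 33/56*y - 21/8.
  reduce S modulo (f_1, f_2, f_3, h_4, h_5):
  remainder 2771/35408*y - 2771/8852 ≠ 0; add h_6 = 2771/35408*y - 2771/8852 to the basis.

The other S-polynomials (S(f_1,h_4), S(f_2,h_4), S(f_3,h_4), S(f_1,h_5), S(f_2,h_5), S(f_3,h_5), S(h_4,h_5), S(f_1,h_6), S(f_2,h_6), S(f_3,h_6), S(h_4,h_6), S(h_5,h_6)) all reduce to 0 modulo the current basis, so we have a Gröbner basis.
Inter-reduce: drop elements whose leading term is divisible by another's, tail-reduce, and make monic.
Reduced Gröbner basis: {x - 1, y - 4}.

Elimination: the polynomial y - 4 lies in the elimination ideal for y, so y ∈ {4}. For each such y, the remaining basis elements (now univariate) give the rest of the solution.
  y = 4: the earlier basis element becomes x - 1 = 0, giving x = 1 — point (1, 4).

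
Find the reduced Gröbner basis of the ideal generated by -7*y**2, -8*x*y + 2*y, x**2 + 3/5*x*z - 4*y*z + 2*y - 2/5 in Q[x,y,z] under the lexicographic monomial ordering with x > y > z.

G = {x**2 + 3/5*x*z - 7*y - 2/5, x*y - 1/4*y, y**2, y*z - 9/4*y}

f_1 = -7*y**2, LT = y**2.
f_2 = -8*x*y + 2*y, LT = x*y.
f_3 = x**2 + 3/5*x*z - 4*y*z + 2*y - 2/5, LT = x**2.

S(f_2,f_3): lcm = x**2*y. S = -3/5*x*y*z - 1/4*x*y + 4*y**2*z - 2*y**2 + 2/5*y.
  leading term x*y*z: subtract (3/40*z)·f_2 from -3/5*x*y*z - 1/4*x*y + 4*y**2*z - 2*y**2 + 2/5*y → -1/4*x*y + 4*y**2*z - 2*y**2 - 3/20*y*z + 2/5*y
  leading term x*y: subtract (1/32)·f_2 from -1/4*x*y + 4*y**2*z - 2*y**2 - 3/20*y*z + 2/5*y → 4*y**2*z - 2*y**2 - 3/20*y*z + 27/80*y
  leading term y**2*z: subtract (-4/7*z)·f_1 from 4*y**2*z - 2*y**2 - 3/20*y*z + 27/80*y → -2*y**2 - 3/20*y*z + 27/80*y
  leading term y**2: subtract (2/7)·f_1 from -2*y**2 - 3/20*y*z + 27/80*y → -3/20*y*z + 27/80*y
  leading term y*z: no divisor's leading term divides it; move -3/20*y*z to the remainder.
  leading term y: no divisor's leading term divides it; move 27/80*y to the remainder.
  remainder -3/20*y*z + 27/80*y ≠ 0; add g_4 = -3/20*y*z + 27/80*y to the basis.

The other S-polynomials (S(f_1,f_2), S(f_1,f_3), S(f_1,g_4), S(f_2,g_4), S(f_3,g_4)) all reduce to 0 modulo the current basis, so we have a Gröbner basis.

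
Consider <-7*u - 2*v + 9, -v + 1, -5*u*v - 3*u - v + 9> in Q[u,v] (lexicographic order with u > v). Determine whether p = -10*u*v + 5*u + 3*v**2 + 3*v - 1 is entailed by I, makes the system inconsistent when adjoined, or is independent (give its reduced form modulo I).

First compute the reduced Gröbner basis of I by Buchberger's algorithm.
f_1 = -7*u - 2*v + 9, LT = u.
f_2 = -v + 1, LT = v.
f_3 = -5*u*v - 3*u - v + 9, LT = u*v.

The S-polynomials (S(f_1,f_2), S(f_1,f_3), S(f_2,f_3)) all reduce to 0 modulo the current basis, so we have a Gröbner basis.
Inter-reduce: drop elements whose leading term is divisible by another's, tail-reduce, and make monic.
Reduced Gröbner basis: {u - 1, v - 1}.
Label its elements g_1 = u - 1, g_2 = v - 1.

Reduce p = -10*u*v + 5*u + 3*v**2 + 3*v - 1 modulo G:
  leading term u*v: subtract (-10*v)·g_1 from -10*u*v + 5*u + 3*v**2 + 3*v - 1 → 5*u + 3*v**2 - 7*v - 1
  leading term u: subtract (5)·g_1 from 5*u + 3*v**2 - 7*v - 1 → 3*v**2 - 7*v + 4
  leading term v**2: subtract (3*v)·g_2 from 3*v**2 - 7*v + 4 → -4*v + 4
  leading term v: subtract (-4)·g_2 from -4*v + 4 → 0
  normal form = 0.
Since the normal form is 0, p ∈ I.

-10*u*v + 5*u + 3*v**2 + 3*v - 1 lies in I (it reduces to 0).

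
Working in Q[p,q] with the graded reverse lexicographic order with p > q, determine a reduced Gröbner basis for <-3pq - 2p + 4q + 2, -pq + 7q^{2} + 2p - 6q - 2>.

G = {p^{2} + \tfrac{2}{3}p - \tfrac{7}{12}q - \tfrac{5}{3}, pq + \tfrac{2}{3}p - \tfrac{4}{3}q - \tfrac{2}{3}, q^{2} + \tfrac{8}{21}p - \tfrac{22}{21}q - \tfrac{8}{21}}

f_1 = -3pq - 2p + 4q + 2, LT = pq.
f_2 = -pq + 7q^{2} + 2p - 6q - 2, LT = pq.

S(f_1,f_2): lcm = pq. S = 7q^{2} + \tfrac{8}{3}p - \tfrac{22}{3}q - \tfrac{8}{3}.
  reduce S modulo (f_1, f_2):
  remainder 7q^{2} + \tfrac{8}{3}p - \tfrac{22}{3}q - \tfrac{8}{3} ≠ 0; add g_3 = 7q^{2} + \tfrac{8}{3}p - \tfrac{22}{3}q - \tfrac{8}{3} to the basis.

S(f_1,g_3): lcm = pq^{2}. S = -\tfrac{8}{21}p^{2} + \tfrac{12}{7}pq - \tfrac{4}{3}q^{2} + \tfrac{8}{21}p - \tfrac{2}{3}q.
  reduce S modulo (f_1, f_2, g_3):
  remainder -\tfrac{8}{21}p^{2} - \tfrac{16}{63}p + \tfrac{2}{9}q + \tfrac{40}{63} ≠ 0; add g_4 = -\tfrac{8}{21}p^{2} - \tfrac{16}{63}p + \tfrac{2}{9}q + \tfrac{40}{63} to the basis.

The other S-polynomials (S(f_2,g_3), S(f_1,g_4), S(f_2,g_4), S(g_3,g_4)) all reduce to 0 modulo the current basis, so we have a Gröbner basis.
Inter-reduce: drop elements whose leading term is divisible by another's, tail-reduce, and make monic.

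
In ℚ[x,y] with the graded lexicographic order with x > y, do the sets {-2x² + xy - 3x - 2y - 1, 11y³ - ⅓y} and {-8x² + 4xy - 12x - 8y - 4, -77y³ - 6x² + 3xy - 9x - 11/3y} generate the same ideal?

Two ideals are equal iff their reduced Gröbner bases coincide (the reduced basis is unique for a fixed ordering).
Buchberger on the first generating set:
f_1 = -2x² + xy - 3x - 2y - 1, LT = x².
f_2 = 11y³ - ⅓y, LT = y³.

The S-polynomials (S(f_1,f_2)) all reduce to 0 modulo the current basis, so we have a Gröbner basis.
Inter-reduce: drop elements whose leading term is divisible by another's, tail-reduce, and make monic.
Reduced Gröbner basis: {y³ - 1/33y, x² - ½xy + 3/2x + y + ½}.

Buchberger on the second generating set:
h_1 = -8x² + 4xy - 12x - 8y - 4, LT = x².
h_2 = -77y³ - 6x² + 3xy - 9x - 11/3y, LT = y³.

The S-polynomials (S(h_1,h_2)) all reduce to 0 modulo the current basis, so we have a Gröbner basis.
Inter-reduce: drop elements whose leading term is divisible by another's, tail-reduce, and make monic.
Reduced Gröbner basis: {y³ - 1/33y - 3/77, x² - ½xy + 3/2x + y + ½}.

These differ, so the ideals are not equal.

No, the ideals differ.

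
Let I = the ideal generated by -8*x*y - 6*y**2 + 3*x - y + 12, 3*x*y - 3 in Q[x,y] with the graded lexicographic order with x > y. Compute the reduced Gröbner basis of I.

G = {x**2 + 4/3*x - 2*y - 1/3, x*y - 1, y**2 - 1/2*x + 1/6*y - 2/3}

f_1 = -8*x*y - 6*y**2 + 3*x - y + 12, LT = x*y.
f_2 = 3*x*y - 3, LT = x*y.

S(f_1,f_2): lcm = x*y. S = 3/4*y**2 - 3/8*x + 1/8*y - 1/2.
  leading term y**2: no divisor's leading term divides it; move 3/4*y**2 to the remainder.
  leading term x: no divisor's leading term divides it; move -3/8*x to the remainder.
  leading term y: no divisor's leading term divides it; move 1/8*y to the remainder.
  leading term 1: no divisor's leading term divides it; move -1/2 to the remainder.
  remainder 3/4*y**2 - 3/8*x + 1/8*y - 1/2 ≠ 0; add g_3 = 3/4*y**2 - 3/8*x + 1/8*y - 1/2 to the basis.

S(f_1,g_3): lcm = x*y**2. S = 3/4*y**3 + 1/2*x**2 - 13/24*x*y + 1/8*y**2 + 2/3*x - 3/2*y.
  leading term y**3: subtract (y)·g_3 from 3/4*y**3 + 1/2*x**2 - 13/24*x*y + 1/8*y**2 + 2/3*x - 3/2*y → 1/2*x**2 - 1/6*x*y + 2/3*x - y
  leading term x**2: no divisor's leading term divides it; move 1/2*x**2 to the remainder.
  leading term x*y: subtract (1/48)·f_1 from -1/6*x*y + 2/3*x - y → 1/8*y**2 + 29/48*x - 47/48*y - 1/4
  leading term y**2: subtract (1/6)·g_3 from 1/8*y**2 + 29/48*x - 47/48*y - 1/4 → 2/3*x - y - 1/6
  leading term x: no divisor's leading term divides it; move 2/3*x to the remainder.
  leading term y: no divisor's leading term divides it; move -y to the remainder.
  leading term 1: no divisor's leading term divides it; move -1/6 to the remainder.
  remainder 1/2*x**2 + 2/3*x - y - 1/6 ≠ 0; add g_4 = 1/2*x**2 + 2/3*x - y - 1/6 to the basis.

S(f_2,g_3): lcm = x*y**2. S = 1/2*x**2 - 1/6*x*y + 2/3*x - y.
  leading term x**2: subtract (1)·g_4 from 1/2*x**2 - 1/6*x*y + 2/3*x - y → -1/6*x*y + 1/6
  leading term x*y: subtract (1/48)·f_1 from -1/6*x*y + 1/6 → 1/8*y**2 - 1/16*x + 1/48*y - 1/12
  leading term y**2: subtract (1/6)·g_3 from 1/8*y**2 - 1/16*x + 1/48*y - 1/12 → 0
  remainder 0.

S(f_1,g_4): lcm = x**2*y. S = 3/4*x*y**2 - 3/8*x**2 - 29/24*x*y + 2*y**2 - 3/2*x + 1/3*y.
  leading term x*y**2: subtract (-3/32*y)·f_1 from 3/4*x*y**2 - 3/8*x**2 - 29/24*x*y + 2*y**2 - 3/2*x + 1/3*y → -9/16*y**3 - 3/8*x**2 - 89/96*x*y + 61/32*y**2 - 3/2*x + 35/24*y
  leading term y**3: subtract (-3/4*y)·g_3 from -9/16*y**3 - 3/8*x**2 - 89/96*x*y + 61/32*y**2 - 3/2*x + 35/24*y → -3/8*x**2 - 29/24*x*y + 2*y**2 - 3/2*x + 13/12*y
  leading term x**2: subtract (-3/4)·g_4 from -3/8*x**2 - 29/24*x*y + 2*y**2 - 3/2*x + 13/12*y → -29/24*x*y + 2*y**2 - x + 1/3*y - 1/8
  leading term x*y: subtract (29/192)·f_1 from -29/24*x*y + 2*y**2 - x + 1/3*y - 1/8 → 93/32*y**2 - 93/64*x + 31/64*y - 31/16
  leading term y**2: subtract (31/8)·g_3 from 93/32*y**2 - 93/64*x + 31/64*y - 31/16 → 0
  remainder 0.

S(f_2,g_4): lcm = x**2*y. S = -4/3*x*y + 2*y**2 - x + 1/3*y.
  leading term x*y: subtract (1/6)·f_1 from -4/3*x*y + 2*y**2 - x + 1/3*y → 3*y**2 - 3/2*x + 1/2*y - 2
  leading term y**2: subtract (4)·g_3 from 3*y**2 - 3/2*x + 1/2*y - 2 → 0
  remainder 0.

S(g_3,g_4): leading monomials are coprime, so the S-polynomial reduces to 0 (Buchberger's first criterion).
Every S-polynomial of the final basis reduces to 0, so we have a Gröbner basis.
Inter-reduce: drop elements whose leading term is divisible by another's, tail-reduce, and make monic.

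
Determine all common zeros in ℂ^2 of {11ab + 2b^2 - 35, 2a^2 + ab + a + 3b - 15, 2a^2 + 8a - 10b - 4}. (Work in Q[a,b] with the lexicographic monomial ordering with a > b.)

Compute a lex Gröbner basis by Buchberger's algorithm.
f_1 = 11ab + 2b^2 - 35, LT = ab.
f_2 = 2a^2 + ab + a + 3b - 15, LT = a^2.
f_3 = 2a^2 + 8a - 10b - 4, LT = a^2.

S(f_1,f_2): lcm = a^2b. S = -7/22ab^2 - 1/2ab - 35/11a - 3/2b^2 + 15/2b.
  reduce S modulo (f_1, f_2, f_3):
  remainder -35/11a + 7/121b^3 - 31/22b^2 + 785/121b - 35/22 ≠ 0; add h_4 = -35/11a + 7/121b^3 - 31/22b^2 + 785/121b - 35/22 to the basis.

S(f_1,f_3): lcm = a^2b. S = 2/11ab^2 - 4ab - 35/11a + 5b^2 + 2b.
  reduce S modulo (f_1, f_2, f_3, h_4):
  remainder -1/11b^3 + 157/22b^2 - 43/11b - 245/22 ≠ 0; add h_5 = -1/11b^3 + 157/22b^2 - 43/11b - 245/22 to the basis.

S(f_2,f_3): lcm = a^2. S = 1/2ab - 7/2a + 13/2b - 11/2.
  reduce S modulo (f_1, f_2, f_3, h_4, h_5):
  remainder -389/110b^2 + 21/10b + 62/11 ≠ 0; add h_6 = -389/110b^2 + 21/10b + 62/11 to the basis.

S(f_1,h_4): lcm = ab. S = 1/55b^4 - 31/70b^3 + 171/77b^2 - 1/2b - 35/11.
  reduce S modulo (f_1, f_2, f_3, h_4, h_5, h_6):
  remainder 9185/5446b + 9185/5446 ≠ 0; add h_7 = 9185/5446b + 9185/5446 to the basis.

The other S-polynomials (S(f_2,h_4), S(f_3,h_4), S(f_1,h_5), S(f_2,h_5), S(f_3,h_5), S(h_4,h_5), S(f_1,h_6), S(f_2,h_6), S(f_3,h_6), S(h_4,h_6), S(h_5,h_6), S(f_1,h_7), S(f_2,h_7), S(f_3,h_7), S(h_4,h_7), S(h_5,h_7), S(h_6,h_7)) all reduce to 0 modulo the current basis, so we have a Gröbner basis.
Inter-reduce: drop elements whose leading term is divisible by another's, tail-reduce, and make monic.
Reduced Gröbner basis: {a + 3, b + 1}.

The lex basis is triangular: the last element involves only b. Solving b + 1 = 0 gives b ∈ {-1}; substituting each value into the earlier elements determines the remaining variables.
  b = -1: the earlier basis element becomes a + 3 = 0, giving a = -3 — point (-3, -1).

{(-3, -1)}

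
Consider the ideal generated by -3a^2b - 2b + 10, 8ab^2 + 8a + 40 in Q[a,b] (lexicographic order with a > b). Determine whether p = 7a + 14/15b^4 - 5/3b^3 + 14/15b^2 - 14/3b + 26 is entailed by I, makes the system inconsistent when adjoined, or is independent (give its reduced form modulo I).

Adjoining 7a + 14/15b^4 - 5/3b^3 + 14/15b^2 - 14/3b + 26 makes the ideal the whole ring: the system is inconsistent.

First compute the reduced Gröbner basis of I by Buchberger's algorithm.
f_1 = -3a^2b - 2b + 10, LT = a^2b.
f_2 = 8ab^2 + 8a + 40, LT = ab^2.

S(f_1,f_2): lcm = a^2b^2. S = -a^2 - 5a + 2/3b^2 - 10/3b.
  reduce S modulo (f_1, f_2):
  remainder -a^2 - 5a + 2/3b^2 - 10/3b ≠ 0; add h_3 = -a^2 - 5a + 2/3b^2 - 10/3b to the basis.

S(f_1,h_3): lcm = a^2b. S = -5ab + 2/3b^3 - 10/3b^2 + 2/3b - 10/3.
  reduce S modulo (f_1, f_2, h_3):
  remainder -5ab + 2/3b^3 - 10/3b^2 + 2/3b - 10/3 ≠ 0; add h_4 = -5ab + 2/3b^3 - 10/3b^2 + 2/3b - 10/3 to the basis.

S(f_2,h_3): lcm = a^2b^2. S = a^2 - 5ab^2 + 5a + 2/3b^4 - 10/3b^3.
  reduce S modulo (f_1, f_2, h_3, h_4):
  remainder 5a + 2/3b^4 - 10/3b^3 + 2/3b^2 - 10/3b + 25 ≠ 0; add h_5 = 5a + 2/3b^4 - 10/3b^3 + 2/3b^2 - 10/3b + 25 to the basis.

S(f_2,h_5): lcm = ab^2. S = a - 2/15b^6 + 2/3b^5 - 2/15b^4 + 2/3b^3 - 5b^2 + 5.
  reduce S modulo (f_1, f_2, h_3, h_4, h_5):
  remainder -2/15b^6 + 2/3b^5 - 4/15b^4 + 4/3b^3 - 77/15b^2 + 2/3b ≠ 0; add h_6 = -2/15b^6 + 2/3b^5 - 4/15b^4 + 4/3b^3 - 77/15b^2 + 2/3b to the basis.

S(h_4,h_5): lcm = ab. S = -2/15b^5 + 2/3b^4 - 4/15b^3 + 4/3b^2 - 77/15b + 2/3.
  reduce S modulo (f_1, f_2, h_3, h_4, h_5, h_6):
  remainder -2/15b^5 + 2/3b^4 - 4/15b^3 + 4/3b^2 - 77/15b + 2/3 ≠ 0; add h_7 = -2/15b^5 + 2/3b^4 - 4/15b^3 + 4/3b^2 - 77/15b + 2/3 to the basis.

The other S-polynomials (S(f_1,h_4), S(f_2,h_4), S(h_3,h_4), S(f_1,h_5), S(h_3,h_5), S(f_1,h_6), S(f_2,h_6), S(h_3,h_6), S(h_4,h_6), S(h_5,h_6), S(f_1,h_7), S(f_2,h_7), S(h_3,h_7), S(h_4,h_7), S(h_5,h_7), S(h_6,h_7)) all reduce to 0 modulo the current basis, so we have a Gröbner basis.
Inter-reduce: drop elements whose leading term is divisible by another's, tail-reduce, and make monic.
Reduced Gröbner basis: {a + 2/15b^4 - 2/3b^3 + 2/15b^2 - 2/3b + 5, b^5 - 5b^4 + 2b^3 - 10b^2 + 77/2b - 5}.
Label its elements g_1 = a + 2/15b^4 - 2/3b^3 + 2/15b^2 - 2/3b + 5, g_2 = b^5 - 5b^4 + 2b^3 - 10b^2 + 77/2b - 5.

Reduce p = 7a + 14/15b^4 - 5/3b^3 + 14/15b^2 - 14/3b + 26 modulo G:
  leading term a: subtract (7)·g_1 from 7a + 14/15b^4 - 5/3b^3 + 14/15b^2 - 14/3b + 26 → 3b^3 - 9
  leading term b^3: no divisor's leading term divides it; move 3b^3 to the remainder.
  leading term 1: no divisor's leading term divides it; move -9 to the remainder.
  normal form = 3b^3 - 9.
The normal form is nonzero, so p ∉ I. Since p minus its normal form lies in I, I + (p) = I + (r) where r = 3b^3 - 9; decide whether this ideal is the whole ring.
Run Buchberger on G together with r (pairs among the g_i already reduce to 0 since G is a Gröbner basis):
g_1 = a + 2/15b^4 - 2/3b^3 + 2/15b^2 - 2/3b + 5, LT = a.
g_2 = b^5 - 5b^4 + 2b^3 - 10b^2 + 77/2b - 5, LT = b^5.
r = 3b^3 - 9, LT = b^3.

S(g_2,r): lcm = b^5. S = -5b^4 + 2b^3 - 7b^2 + 77/2b - 5.
  reduce S modulo (g_1, g_2, r):
  remainder -7b^2 + 47/2b + 1 ≠ 0; add m_4 = -7b^2 + 47/2b + 1 to the basis.

S(r,m_4): lcm = b^3. S = 47/14b^2 + 1/7b - 3.
  reduce S modulo (g_1, g_2, r, m_4):
  remainder 2237/196b - 247/98 ≠ 0; add m_5 = 2237/196b - 247/98 to the basis.

S(g_2,m_5): lcm = b^5. S = -10691/2237b^4 + 2b^3 - 10b^2 + 77/2b - 5.
  reduce S modulo (g_1, g_2, r, m_4, m_5):
  remainder -12542250/5004169 ≠ 0; add m_6 = -12542250/5004169 to the basis.

The other S-polynomials (S(g_1,g_2), S(g_1,r), S(g_1,m_4), S(g_2,m_4), S(g_1,m_5), S(r,m_5), S(m_4,m_5), S(g_1,m_6), S(g_2,m_6), S(r,m_6), S(m_4,m_6), S(m_5,m_6)) all reduce to 0 modulo the current basis, so we have a Gröbner basis.
Inter-reduce: drop elements whose leading term is divisible by another's, tail-reduce, and make monic.
Reduced Gröbner basis: {1}.
The reduced Gröbner basis of I + (p) is {1}: the ideal is the whole ring, so the enlarged system has no common solution — adjoining p is inconsistent.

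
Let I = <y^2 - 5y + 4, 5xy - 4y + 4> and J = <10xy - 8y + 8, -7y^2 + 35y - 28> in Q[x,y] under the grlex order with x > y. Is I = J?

Equality of ideals is decidable: compute both reduced Gröbner bases (unique for the ordering) and check whether they agree.
Buchberger on the first generating set:
f_1 = y^2 - 5y + 4, LT = y^2.
f_2 = 5xy - 4y + 4, LT = xy.

S(f_1,f_2): lcm = xy^2. S = -5xy + 4/5y^2 + 4x - 4/5y.
  leading term xy: subtract (-1)·f_2 from -5xy + 4/5y^2 + 4x - 4/5y → 4/5y^2 + 4x - 24/5y + 4
  leading term y^2: subtract (4/5)·f_1 from 4/5y^2 + 4x - 24/5y + 4 → 4x - 4/5y + 4/5
  leading term x: no divisor's leading term divides it; move 4x to the remainder.
  leading term y: no divisor's leading term divides it; move -4/5y to the remainder.
  leading term 1: no divisor's leading term divides it; move 4/5 to the remainder.
  remainder 4x - 4/5y + 4/5 ≠ 0; add g_3 = 4x - 4/5y + 4/5 to the basis.

The other S-polynomials (S(f_1,g_3), S(f_2,g_3)) all reduce to 0 modulo the current basis, so we have a Gröbner basis.
Inter-reduce: drop elements whose leading term is divisible by another's, tail-reduce, and make monic.
Reduced Gröbner basis: {y^2 - 5y + 4, x - 1/5y + 1/5}.

Buchberger on the second generating set:
h_1 = 10xy - 8y + 8, LT = xy.
h_2 = -7y^2 + 35y - 28, LT = y^2.

S(h_1,h_2): lcm = xy^2. S = 5xy - 4/5y^2 - 4x + 4/5y.
  leading term xy: subtract (1/2)·h_1 from 5xy - 4/5y^2 - 4x + 4/5y → -4/5y^2 - 4x + 24/5y - 4
  leading term y^2: subtract (4/35)·h_2 from -4/5y^2 - 4x + 24/5y - 4 → -4x + 4/5y - 4/5
  leading term x: no divisor's leading term divides it; move -4x to the remainder.
  leading term y: no divisor's leading term divides it; move 4/5y to the remainder.
  leading term 1: no divisor's leading term divides it; move -4/5 to the remainder.
  remainder -4x + 4/5y - 4/5 ≠ 0; add k_3 = -4x + 4/5y - 4/5 to the basis.

The other S-polynomials (S(h_1,k_3), S(h_2,k_3)) all reduce to 0 modulo the current basis, so we have a Gröbner basis.
Inter-reduce: drop elements whose leading term is divisible by another's, tail-reduce, and make monic.
Reduced Gröbner basis: {y^2 - 5y + 4, x - 1/5y + 1/5}.

The two bases agree; hence the ideals are identical.

Yes, the ideals are equal.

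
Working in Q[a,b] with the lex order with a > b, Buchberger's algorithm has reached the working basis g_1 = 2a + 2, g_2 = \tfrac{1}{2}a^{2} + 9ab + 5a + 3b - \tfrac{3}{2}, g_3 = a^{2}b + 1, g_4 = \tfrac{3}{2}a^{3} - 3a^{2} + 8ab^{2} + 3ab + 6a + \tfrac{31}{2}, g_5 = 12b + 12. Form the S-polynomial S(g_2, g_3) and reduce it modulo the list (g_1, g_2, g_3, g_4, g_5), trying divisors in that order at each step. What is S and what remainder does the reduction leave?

lcm(LM(g_2), LM(g_3)) = a^{2}b.
S = (lcm/LT(g_2))·g_2 − (lcm/LT(g_3))·g_3 = 18ab^{2} + 10ab + 6b^{2} - 3b - 1.
Reduce S modulo (g_1, g_2, g_3, g_4, g_5) in that order:
  leading term ab^{2}: subtract (9b^{2})·g_1 from 18ab^{2} + 10ab + 6b^{2} - 3b - 1 → 10ab - 12b^{2} - 3b - 1
  leading term ab: subtract (5b)·g_1 from 10ab - 12b^{2} - 3b - 1 → -12b^{2} - 13b - 1
  leading term b^{2}: subtract (-b)·g_5 from -12b^{2} - 13b - 1 → -b - 1
  leading term b: subtract (-\tfrac{1}{12})·g_5 from -b - 1 → 0
The remainder is 0, so this S-polynomial contributes no new basis element.

S(g_2, g_3) = 18ab^{2} + 10ab + 6b^{2} - 3b - 1; remainder on division = 0.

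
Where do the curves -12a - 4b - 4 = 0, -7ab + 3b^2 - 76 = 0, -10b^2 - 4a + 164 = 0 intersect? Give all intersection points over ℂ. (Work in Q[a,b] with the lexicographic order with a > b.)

Compute a lex Gröbner basis by Buchberger's algorithm.
f_1 = -12a - 4b - 4, LT = a.
f_2 = -7ab + 3b^2 - 76, LT = ab.
f_3 = -4a - 10b^2 + 164, LT = a.

S(f_1,f_2): lcm = ab. S = 16/21b^2 + 1/3b - 76/7.
  leading term b^2: no divisor's leading term divides it; move 16/21b^2 to the remainder.
  leading term b: no divisor's leading term divides it; move 1/3b to the remainder.
  leading term 1: no divisor's leading term divides it; move -76/7 to the remainder.
  remainder 16/21b^2 + 1/3b - 76/7 ≠ 0; add h_4 = 16/21b^2 + 1/3b - 76/7 to the basis.

S(f_1,f_3): lcm = a. S = -5/2b^2 + 1/3b + 124/3.
  leading term b^2: subtract (-105/32)·h_4 from -5/2b^2 + 1/3b + 124/3 → 137/96b + 137/24
  leading term b: no divisor's leading term divides it; move 137/96b to the remainder.
  leading term 1: no divisor's leading term divides it; move 137/24 to the remainder.
  remainder 137/96b + 137/24 ≠ 0; add h_5 = 137/96b + 137/24 to the basis.

The other S-polynomials (S(f_2,f_3), S(f_1,h_4), S(f_2,h_4), S(f_3,h_4), S(f_1,h_5), S(f_2,h_5), S(f_3,h_5), S(h_4,h_5)) all reduce to 0 modulo the current basis, so we have a Gröbner basis.
Inter-reduce: drop elements whose leading term is divisible by another's, tail-reduce, and make monic.
Reduced Gröbner basis: {a - 1, b + 4}.

Since the basis is lex-ordered, b + 4 is univariate in b. Its roots are {-4}. Back-substituting each root into the other basis elements fixes the other coordinates.
  b = -4: the earlier basis element becomes a - 1 = 0, giving a = 1 — point (1, -4).
Each listed point satisfies every original equation (direct substitution).

{(1, -4)}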